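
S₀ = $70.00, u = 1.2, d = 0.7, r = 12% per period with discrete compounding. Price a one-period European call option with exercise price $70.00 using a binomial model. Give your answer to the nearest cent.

$10.50

Risk-neutral probability p = (1 + 0.12 − 0.7)/(1.2 − 0.7) = 0.4200/0.5000 = 0.8400
Terminal stock prices: S_u = 84, S_d = 49
Terminal payoffs (S − K): max(14, 0) = 14, max(-21, 0) = 0
Node 0 (S = 70): V_0 = 1/1.12·[0.8400·14.0000 + 0.1600·0.0000] = 10.5000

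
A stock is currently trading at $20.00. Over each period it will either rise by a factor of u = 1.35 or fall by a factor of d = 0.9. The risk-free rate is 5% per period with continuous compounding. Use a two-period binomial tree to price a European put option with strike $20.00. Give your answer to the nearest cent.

$1.52

Risk-neutral probability p = (e^0.05 − 0.9)/(1.35 − 0.9) = 0.1513/0.4500 = 0.3362
Terminal stock prices: S_uu = 36.45, S_ud = 24.3, S_dd = 16.2
Terminal payoffs (K − S): max(-16.45, 0) = 0, max(-4.3, 0) = 0, max(3.8, 0) = 3.8
Node u (S = 27): V_u = e^(−0.05)·[0.3362·0.0000 + 0.6638·0.0000] = 0.0000
Node d (S = 18): V_d = e^(−0.05)·[0.3362·0.0000 + 0.6638·3.8000] = 2.3996
Node 0 (S = 20): V_0 = e^(−0.05)·[0.3362·0.0000 + 0.6638·2.3996] = 1.5152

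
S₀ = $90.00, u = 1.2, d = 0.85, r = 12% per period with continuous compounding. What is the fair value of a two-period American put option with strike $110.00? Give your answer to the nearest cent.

$20.00

Risk-neutral probability p = (e^0.12 − 0.85)/(1.2 − 0.85) = 0.2775/0.3500 = 0.7928
Terminal stock prices: S_uu = 129.6, S_ud = 91.8, S_dd = 65.02
Terminal payoffs (K − S): max(-19.6, 0) = 0, max(18.2, 0) = 18.2, max(44.98, 0) = 44.98
Node u (S = 108): continuation = e^(−0.12)·[0.7928·0.0000 + 0.2072·18.2000] = 3.3438; exercise value = 2.0000 ≤ continuation, so V_u = 3.3438
Node d (S = 76.5): continuation = e^(−0.12)·[0.7928·18.2000 + 0.2072·44.9750] = 21.0612; exercise value = 33.5000 > continuation, so V_d = 33.5000 (exercise)
Node 0 (S = 90): continuation = e^(−0.12)·[0.7928·3.3438 + 0.2072·33.5000] = 8.5062; exercise value = 20.0000 > continuation, so V_0 = 20.0000 (exercise)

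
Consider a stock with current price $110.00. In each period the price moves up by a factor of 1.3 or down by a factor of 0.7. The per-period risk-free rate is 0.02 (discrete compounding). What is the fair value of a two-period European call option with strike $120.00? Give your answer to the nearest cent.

$18.02

Risk-neutral probability p = (1 + 0.02 − 0.7)/(1.3 − 0.7) = 0.3200/0.6000 = 0.5333
Terminal stock prices: S_uu = 185.9, S_ud = 100.1, S_dd = 53.9
Terminal payoffs (S − K): max(65.9, 0) = 65.9, max(-19.9, 0) = 0, max(-66.1, 0) = 0
Node u (S = 143): V_u = 1/1.02·[0.5333·65.9000 + 0.4667·0.0000] = 34.4575
Node d (S = 77): V_d = 1/1.02·[0.5333·0.0000 + 0.4667·0.0000] = 0.0000
Node 0 (S = 110): V_0 = 1/1.02·[0.5333·34.4575 + 0.4667·0.0000] = 18.0170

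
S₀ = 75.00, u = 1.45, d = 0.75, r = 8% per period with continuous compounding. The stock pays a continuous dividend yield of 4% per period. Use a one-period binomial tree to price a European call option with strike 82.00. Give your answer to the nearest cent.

Per-period risk-free factor R = e^0.08 = 1.0833; dividend-adjusted growth = e^(0.08−0.04) = 1.0408.
Risk-neutral probability p = (1.0408 − 0.75)/(1.45 − 0.75) = 0.2908/0.7000 = 0.4154
Terminal stock prices: S_u = 108.8, S_d = 56.25
Terminal payoffs (S − K): max(26.75, 0) = 26.75, max(-25.75, 0) = 0
Node 0 (S = 75): V_0 = e^(−0.08)·[0.4154·26.7500 + 0.5846·0.0000] = 10.2587

10.26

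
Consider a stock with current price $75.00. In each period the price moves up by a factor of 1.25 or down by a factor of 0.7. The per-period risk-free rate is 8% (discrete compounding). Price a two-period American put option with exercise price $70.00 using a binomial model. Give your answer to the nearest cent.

$5.81

Risk-neutral probability p = (1 + 0.08 − 0.7)/(1.25 − 0.7) = 0.3800/0.5500 = 0.6909
Terminal stock prices: S_uu = 117.2, S_ud = 65.62, S_dd = 36.75
Terminal payoffs (K − S): max(-47.19, 0) = 0, max(4.375, 0) = 4.375, max(33.25, 0) = 33.25
Node u (S = 93.75): continuation = 1/1.08·[0.6909·0.0000 + 0.3091·4.3750] = 1.2521; exercise value = 0.0000 ≤ continuation, so V_u = 1.2521
Node d (S = 52.5): continuation = 1/1.08·[0.6909·4.3750 + 0.3091·33.2500] = 12.3148; exercise value = 17.5000 > continuation, so V_d = 17.5000 (exercise)
Node 0 (S = 75): continuation = 1/1.08·[0.6909·1.2521 + 0.3091·17.5000] = 5.8094; exercise value = 0.0000 ≤ continuation, so V_0 = 5.8094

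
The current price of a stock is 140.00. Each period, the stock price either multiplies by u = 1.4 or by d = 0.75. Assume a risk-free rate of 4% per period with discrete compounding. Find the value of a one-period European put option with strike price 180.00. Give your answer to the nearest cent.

Risk-neutral probability p = (1 + 0.04 − 0.75)/(1.4 − 0.75) = 0.2900/0.6500 = 0.4462
Terminal stock prices: S_u = 196, S_d = 105
Terminal payoffs (K − S): max(-16, 0) = 0, max(75, 0) = 75
Node 0 (S = 140): V_0 = 1/1.04·[0.4462·0.0000 + 0.5538·75.0000] = 39.9408

39.94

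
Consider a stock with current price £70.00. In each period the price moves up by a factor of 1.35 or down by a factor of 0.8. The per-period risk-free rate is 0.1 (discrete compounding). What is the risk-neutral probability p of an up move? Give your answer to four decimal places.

Risk-neutral probability p = (1 + 0.1 − 0.8)/(1.35 − 0.8) = 0.3000/0.5500 = 0.5455

p = 0.5455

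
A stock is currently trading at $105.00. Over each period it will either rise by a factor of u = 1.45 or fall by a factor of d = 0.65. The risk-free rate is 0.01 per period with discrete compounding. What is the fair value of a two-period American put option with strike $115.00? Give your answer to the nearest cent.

Risk-neutral probability p = (1 + 0.01 − 0.65)/(1.45 − 0.65) = 0.3600/0.8000 = 0.4500
Terminal stock prices: S_uu = 220.8, S_ud = 98.96, S_dd = 44.36
Terminal payoffs (K − S): max(-105.8, 0) = 0, max(16.04, 0) = 16.04, max(70.64, 0) = 70.64
Node u (S = 152.2): continuation = 1/1.01·[0.4500·0.0000 + 0.5500·16.0375] = 8.7333; exercise value = 0.0000 ≤ continuation, so V_u = 8.7333
Node d (S = 68.25): continuation = 1/1.01·[0.4500·16.0375 + 0.5500·70.6375] = 45.6114; exercise value = 46.7500 > continuation, so V_d = 46.7500 (exercise)
Node 0 (S = 105): continuation = 1/1.01·[0.4500·8.7333 + 0.5500·46.7500] = 29.3490; exercise value = 10.0000 ≤ continuation, so V_0 = 29.3490

$29.35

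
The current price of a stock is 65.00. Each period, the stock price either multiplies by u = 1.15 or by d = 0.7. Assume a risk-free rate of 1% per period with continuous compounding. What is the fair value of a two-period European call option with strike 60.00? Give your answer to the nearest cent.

Risk-neutral probability p = (e^0.01 − 0.7)/(1.15 − 0.7) = 0.3101/0.4500 = 0.6890
Terminal stock prices: S_uu = 85.96, S_ud = 52.32, S_dd = 31.85
Terminal payoffs (S − K): max(25.96, 0) = 25.96, max(-7.675, 0) = 0, max(-28.15, 0) = 0
Node u (S = 74.75): V_u = e^(−0.01)·[0.6890·25.9625 + 0.3110·0.0000] = 17.7102
Node d (S = 45.5): V_d = e^(−0.01)·[0.6890·0.0000 + 0.3110·0.0000] = 0.0000
Node 0 (S = 65): V_0 = e^(−0.01)·[0.6890·17.7102 + 0.3110·0.0000] = 12.0809

12.08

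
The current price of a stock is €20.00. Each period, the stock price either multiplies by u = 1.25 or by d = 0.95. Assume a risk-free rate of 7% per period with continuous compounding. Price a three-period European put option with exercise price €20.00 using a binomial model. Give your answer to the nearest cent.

€0.48

Risk-neutral probability p = (e^0.07 − 0.95)/(1.25 − 0.95) = 0.1225/0.3000 = 0.4084
Terminal stock prices: S_uuu = 39.06, S_uud = 29.69, S_udd = 22.56, S_ddd = 17.15
Terminal payoffs (K − S): max(-19.06, 0) = 0, max(-9.688, 0) = 0, max(-2.562, 0) = 0, max(2.853, 0) = 2.853
Node uu (S = 31.25): V_uu = e^(−0.07)·[0.4084·0.0000 + 0.5916·0.0000] = 0.0000
Node ud (S = 23.75): V_ud = e^(−0.07)·[0.4084·0.0000 + 0.5916·0.0000] = 0.0000
Node dd (S = 18.05): V_dd = e^(−0.07)·[0.4084·0.0000 + 0.5916·2.8525] = 1.5736
Node u (S = 25): V_u = e^(−0.07)·[0.4084·0.0000 + 0.5916·0.0000] = 0.0000
Node d (S = 19): V_d = e^(−0.07)·[0.4084·0.0000 + 0.5916·1.5736] = 0.8680
Node 0 (S = 20): V_0 = e^(−0.07)·[0.4084·0.0000 + 0.5916·0.8680] = 0.4788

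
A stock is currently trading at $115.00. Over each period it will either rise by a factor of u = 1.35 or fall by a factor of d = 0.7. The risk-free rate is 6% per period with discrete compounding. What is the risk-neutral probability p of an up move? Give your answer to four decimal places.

Risk-neutral probability p = (1 + 0.06 − 0.7)/(1.35 − 0.7) = 0.3600/0.6500 = 0.5538

p = 0.5538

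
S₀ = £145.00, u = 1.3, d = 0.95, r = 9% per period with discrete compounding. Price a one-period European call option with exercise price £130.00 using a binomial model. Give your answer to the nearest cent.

£25.73

Risk-neutral probability p = (1 + 0.09 − 0.95)/(1.3 − 0.95) = 0.1400/0.3500 = 0.4000
Terminal stock prices: S_u = 188.5, S_d = 137.8
Terminal payoffs (S − K): max(58.5, 0) = 58.5, max(7.75, 0) = 7.75
Node 0 (S = 145): V_0 = 1/1.09·[0.4000·58.5000 + 0.6000·7.7500] = 25.7339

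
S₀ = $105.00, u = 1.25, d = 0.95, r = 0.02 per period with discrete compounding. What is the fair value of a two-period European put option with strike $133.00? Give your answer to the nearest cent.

Risk-neutral probability p = (1 + 0.02 − 0.95)/(1.25 − 0.95) = 0.0700/0.3000 = 0.2333
Terminal stock prices: S_uu = 164.1, S_ud = 124.7, S_dd = 94.76
Terminal payoffs (K − S): max(-31.06, 0) = 0, max(8.312, 0) = 8.312, max(38.24, 0) = 38.24
Node u (S = 131.2): V_u = 1/1.02·[0.2333·0.0000 + 0.7667·8.3125] = 6.2480
Node d (S = 99.75): V_d = 1/1.02·[0.2333·8.3125 + 0.7667·38.2375] = 30.6422
Node 0 (S = 105): V_0 = 1/1.02·[0.2333·6.2480 + 0.7667·30.6422] = 24.4610

$24.46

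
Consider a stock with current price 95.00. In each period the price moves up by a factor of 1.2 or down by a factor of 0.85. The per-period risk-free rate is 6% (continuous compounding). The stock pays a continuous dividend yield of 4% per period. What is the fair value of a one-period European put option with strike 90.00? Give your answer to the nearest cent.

Per-period risk-free factor R = e^0.06 = 1.0618; dividend-adjusted growth = e^(0.06−0.04) = 1.0202.
Risk-neutral probability p = (1.0202 − 0.85)/(1.2 − 0.85) = 0.1702/0.3500 = 0.4863
Terminal stock prices: S_u = 114, S_d = 80.75
Terminal payoffs (K − S): max(-24, 0) = 0, max(9.25, 0) = 9.25
Node 0 (S = 95): V_0 = e^(−0.06)·[0.4863·0.0000 + 0.5137·9.2500] = 4.4751

4.48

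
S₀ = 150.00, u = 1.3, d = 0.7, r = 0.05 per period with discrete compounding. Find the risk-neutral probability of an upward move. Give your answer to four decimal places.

Risk-neutral probability p = (1 + 0.05 − 0.7)/(1.3 − 0.7) = 0.3500/0.6000 = 0.5833

p = 0.5833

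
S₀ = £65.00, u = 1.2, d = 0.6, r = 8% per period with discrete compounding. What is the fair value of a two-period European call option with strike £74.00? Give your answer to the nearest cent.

£10.75

Risk-neutral probability p = (1 + 0.08 − 0.6)/(1.2 − 0.6) = 0.4800/0.6000 = 0.8000
Terminal stock prices: S_uu = 93.6, S_ud = 46.8, S_dd = 23.4
Terminal payoffs (S − K): max(19.6, 0) = 19.6, max(-27.2, 0) = 0, max(-50.6, 0) = 0
Node u (S = 78): V_u = 1/1.08·[0.8000·19.6000 + 0.2000·0.0000] = 14.5185
Node d (S = 39): V_d = 1/1.08·[0.8000·0.0000 + 0.2000·0.0000] = 0.0000
Node 0 (S = 65): V_0 = 1/1.08·[0.8000·14.5185 + 0.2000·0.0000] = 10.7545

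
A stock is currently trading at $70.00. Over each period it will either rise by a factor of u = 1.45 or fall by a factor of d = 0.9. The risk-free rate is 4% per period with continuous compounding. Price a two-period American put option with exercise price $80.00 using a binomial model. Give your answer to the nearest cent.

Risk-neutral probability p = (e^0.04 − 0.9)/(1.45 − 0.9) = 0.1408/0.5500 = 0.2560
Terminal stock prices: S_uu = 147.2, S_ud = 91.35, S_dd = 56.7
Terminal payoffs (K − S): max(-67.18, 0) = 0, max(-11.35, 0) = 0, max(23.3, 0) = 23.3
Node u (S = 101.5): continuation = e^(−0.04)·[0.2560·0.0000 + 0.7440·0.0000] = 0.0000; exercise value = 0.0000 ≤ continuation, so V_u = 0.0000
Node d (S = 63): continuation = e^(−0.04)·[0.2560·0.0000 + 0.7440·23.3000] = 16.6550; exercise value = 17.0000 > continuation, so V_d = 17.0000 (exercise)
Node 0 (S = 70): continuation = e^(−0.04)·[0.2560·0.0000 + 0.7440·17.0000] = 12.1517; exercise value = 10.0000 ≤ continuation, so V_0 = 12.1517

$12.15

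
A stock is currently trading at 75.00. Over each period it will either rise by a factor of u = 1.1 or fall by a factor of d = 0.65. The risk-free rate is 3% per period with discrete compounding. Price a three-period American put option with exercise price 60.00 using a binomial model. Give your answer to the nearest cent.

Risk-neutral probability p = (1 + 0.03 − 0.65)/(1.1 − 0.65) = 0.3800/0.4500 = 0.8444
Terminal stock prices: S_uuu = 99.83, S_uud = 58.99, S_udd = 34.86, S_ddd = 20.6
Terminal payoffs (K − S): max(-39.83, 0) = 0, max(1.012, 0) = 1.012, max(25.14, 0) = 25.14, max(39.4, 0) = 39.4
Node uu (S = 90.75): continuation = 1/1.03·[0.8444·0.0000 + 0.1556·1.0125] = 0.1529; exercise value = 0.0000 ≤ continuation, so V_uu = 0.1529
Node ud (S = 53.62): continuation = 1/1.03·[0.8444·1.0125 + 0.1556·25.1437] = 4.6274; exercise value = 6.3750 > continuation, so V_ud = 6.3750 (exercise)
Node dd (S = 31.69): continuation = 1/1.03·[0.8444·25.1437 + 0.1556·39.4031] = 26.5649; exercise value = 28.3125 > continuation, so V_dd = 28.3125 (exercise)
Node u (S = 82.5): continuation = 1/1.03·[0.8444·0.1529 + 0.1556·6.3750] = 1.0881; exercise value = 0.0000 ≤ continuation, so V_u = 1.0881
Node d (S = 48.75): continuation = 1/1.03·[0.8444·6.3750 + 0.1556·28.3125] = 9.5024; exercise value = 11.2500 > continuation, so V_d = 11.2500 (exercise)
Node 0 (S = 75): continuation = 1/1.03·[0.8444·1.0881 + 0.1556·11.2500] = 2.5911; exercise value = 0.0000 ≤ continuation, so V_0 = 2.5911

2.59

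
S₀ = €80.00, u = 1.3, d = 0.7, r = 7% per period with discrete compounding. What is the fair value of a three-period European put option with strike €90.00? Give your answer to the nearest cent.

€11.54

Risk-neutral probability p = (1 + 0.07 − 0.7)/(1.3 − 0.7) = 0.3700/0.6000 = 0.6167
Terminal stock prices: S_uuu = 175.8, S_uud = 94.64, S_udd = 50.96, S_ddd = 27.44
Terminal payoffs (K − S): max(-85.76, 0) = 0, max(-4.64, 0) = 0, max(39.04, 0) = 39.04, max(62.56, 0) = 62.56
Node uu (S = 135.2): V_uu = 1/1.07·[0.6167·0.0000 + 0.3833·0.0000] = 0.0000
Node ud (S = 72.8): V_ud = 1/1.07·[0.6167·0.0000 + 0.3833·39.0400] = 13.9863
Node dd (S = 39.2): V_dd = 1/1.07·[0.6167·39.0400 + 0.3833·62.5600] = 44.9121
Node u (S = 104): V_u = 1/1.07·[0.6167·0.0000 + 0.3833·13.9863] = 5.0107
Node d (S = 56): V_d = 1/1.07·[0.6167·13.9863 + 0.3833·44.9121] = 24.1507
Node 0 (S = 80): V_0 = 1/1.07·[0.6167·5.0107 + 0.3833·24.1507] = 11.5399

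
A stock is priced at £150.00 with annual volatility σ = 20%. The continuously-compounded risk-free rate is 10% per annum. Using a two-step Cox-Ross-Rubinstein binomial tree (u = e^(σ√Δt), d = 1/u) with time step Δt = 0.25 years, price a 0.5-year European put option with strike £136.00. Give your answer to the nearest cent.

CRR parameters: u = e^(σ√Δt) = e^(0.2·√0.25) = 1.1052, d = 1/u = 0.9048
Per-period rate: rΔt = 0.1·0.25 = 0.025, so R = e^0.025 = 1.0253
Risk-neutral probability p = (e^0.025 − 0.9048)/(1.1052 − 0.9048) = 0.1205/0.2003 = 0.6014
Terminal stock prices: S_uu = 183.2, S_ud = 150, S_dd = 122.8
Terminal payoffs (K − S): max(-47.21, 0) = 0, max(-14, 0) = 0, max(13.19, 0) = 13.19
Node u (S = 165.8): V_u = e^(−0.025)·[0.6014·0.0000 + 0.3986·0.0000] = 0.0000
Node d (S = 135.7): V_d = e^(−0.025)·[0.6014·0.0000 + 0.3986·13.1904] = 5.1281
Node 0 (S = 150): V_0 = e^(−0.025)·[0.6014·0.0000 + 0.3986·5.1281] = 1.9936

£1.99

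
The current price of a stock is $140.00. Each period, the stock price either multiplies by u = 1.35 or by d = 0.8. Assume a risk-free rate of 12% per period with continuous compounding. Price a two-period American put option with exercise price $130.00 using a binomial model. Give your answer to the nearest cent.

$6.46

Risk-neutral probability p = (e^0.12 − 0.8)/(1.35 − 0.8) = 0.3275/0.5500 = 0.5954
Terminal stock prices: S_uu = 255.2, S_ud = 151.2, S_dd = 89.6
Terminal payoffs (K − S): max(-125.2, 0) = 0, max(-21.2, 0) = 0, max(40.4, 0) = 40.4
Node u (S = 189): continuation = e^(−0.12)·[0.5954·0.0000 + 0.4046·0.0000] = 0.0000; exercise value = 0.0000 ≤ continuation, so V_u = 0.0000
Node d (S = 112): continuation = e^(−0.12)·[0.5954·0.0000 + 0.4046·40.4000] = 14.4957; exercise value = 18.0000 > continuation, so V_d = 18.0000 (exercise)
Node 0 (S = 140): continuation = e^(−0.12)·[0.5954·0.0000 + 0.4046·18.0000] = 6.4585; exercise value = 0.0000 ≤ continuation, so V_0 = 6.4585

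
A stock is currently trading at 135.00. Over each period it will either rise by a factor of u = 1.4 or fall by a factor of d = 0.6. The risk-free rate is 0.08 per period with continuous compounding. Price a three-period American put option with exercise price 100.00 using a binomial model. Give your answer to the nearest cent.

Risk-neutral probability p = (e^0.08 − 0.6)/(1.4 − 0.6) = 0.4833/0.8000 = 0.6041
Terminal stock prices: S_uuu = 370.4, S_uud = 158.8, S_udd = 68.04, S_ddd = 29.16
Terminal payoffs (K − S): max(-270.4, 0) = 0, max(-58.76, 0) = 0, max(31.96, 0) = 31.96, max(70.84, 0) = 70.84
Node uu (S = 264.6): continuation = e^(−0.08)·[0.6041·0.0000 + 0.3959·0.0000] = 0.0000; exercise value = 0.0000 ≤ continuation, so V_uu = 0.0000
Node ud (S = 113.4): continuation = e^(−0.08)·[0.6041·0.0000 + 0.3959·31.9600] = 11.6799; exercise value = 0.0000 ≤ continuation, so V_ud = 11.6799
Node dd (S = 48.6): continuation = e^(−0.08)·[0.6041·31.9600 + 0.3959·70.8400] = 43.7116; exercise value = 51.4000 > continuation, so V_dd = 51.4000 (exercise)
Node u (S = 189): continuation = e^(−0.08)·[0.6041·0.0000 + 0.3959·11.6799] = 4.2685; exercise value = 0.0000 ≤ continuation, so V_u = 4.2685
Node d (S = 81): continuation = e^(−0.08)·[0.6041·11.6799 + 0.3959·51.4000] = 25.2978; exercise value = 19.0000 ≤ continuation, so V_d = 25.2978
Node 0 (S = 135): continuation = e^(−0.08)·[0.6041·4.2685 + 0.3959·25.2978] = 11.6255; exercise value = 0.0000 ≤ continuation, so V_0 = 11.6255

11.63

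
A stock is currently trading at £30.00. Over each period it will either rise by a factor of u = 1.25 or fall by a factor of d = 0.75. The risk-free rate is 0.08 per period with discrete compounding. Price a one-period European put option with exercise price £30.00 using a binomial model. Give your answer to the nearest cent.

£2.36

Risk-neutral probability p = (1 + 0.08 − 0.75)/(1.25 − 0.75) = 0.3300/0.5000 = 0.6600
Terminal stock prices: S_u = 37.5, S_d = 22.5
Terminal payoffs (K − S): max(-7.5, 0) = 0, max(7.5, 0) = 7.5
Node 0 (S = 30): V_0 = 1/1.08·[0.6600·0.0000 + 0.3400·7.5000] = 2.3611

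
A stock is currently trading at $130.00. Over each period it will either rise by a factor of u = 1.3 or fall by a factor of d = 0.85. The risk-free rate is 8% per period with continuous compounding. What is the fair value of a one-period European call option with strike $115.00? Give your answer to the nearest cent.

Risk-neutral probability p = (e^0.08 − 0.85)/(1.3 − 0.85) = 0.2333/0.4500 = 0.5184
Terminal stock prices: S_u = 169, S_d = 110.5
Terminal payoffs (S − K): max(54, 0) = 54, max(-4.5, 0) = 0
Node 0 (S = 130): V_0 = e^(−0.08)·[0.5184·54.0000 + 0.4816·0.0000] = 25.8421

$25.84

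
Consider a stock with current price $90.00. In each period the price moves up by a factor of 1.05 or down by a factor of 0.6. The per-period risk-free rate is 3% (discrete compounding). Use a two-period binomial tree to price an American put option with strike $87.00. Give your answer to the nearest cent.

Risk-neutral probability p = (1 + 0.03 − 0.6)/(1.05 − 0.6) = 0.4300/0.4500 = 0.9556
Terminal stock prices: S_uu = 99.23, S_ud = 56.7, S_dd = 32.4
Terminal payoffs (K − S): max(-12.23, 0) = 0, max(30.3, 0) = 30.3, max(54.6, 0) = 54.6
Node u (S = 94.5): continuation = 1/1.03·[0.9556·0.0000 + 0.0444·30.3000] = 1.3074; exercise value = 0.0000 ≤ continuation, so V_u = 1.3074
Node d (S = 54): continuation = 1/1.03·[0.9556·30.3000 + 0.0444·54.6000] = 30.4660; exercise value = 33.0000 > continuation, so V_d = 33.0000 (exercise)
Node 0 (S = 90): continuation = 1/1.03·[0.9556·1.3074 + 0.0444·33.0000] = 2.6369; exercise value = 0.0000 ≤ continuation, so V_0 = 2.6369

$2.64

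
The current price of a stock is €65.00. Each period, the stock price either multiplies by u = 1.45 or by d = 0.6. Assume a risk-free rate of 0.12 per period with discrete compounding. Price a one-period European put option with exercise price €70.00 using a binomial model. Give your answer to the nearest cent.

Risk-neutral probability p = (1 + 0.12 − 0.6)/(1.45 − 0.6) = 0.5200/0.8500 = 0.6118
Terminal stock prices: S_u = 94.25, S_d = 39
Terminal payoffs (K − S): max(-24.25, 0) = 0, max(31, 0) = 31
Node 0 (S = 65): V_0 = 1/1.12·[0.6118·0.0000 + 0.3882·31.0000] = 10.7458

€10.75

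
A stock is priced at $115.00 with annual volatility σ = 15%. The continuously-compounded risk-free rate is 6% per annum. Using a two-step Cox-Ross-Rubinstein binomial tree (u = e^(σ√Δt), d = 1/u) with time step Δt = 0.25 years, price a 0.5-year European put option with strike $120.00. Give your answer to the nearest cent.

$5.93

CRR parameters: u = e^(σ√Δt) = e^(0.15·√0.25) = 1.0779, d = 1/u = 0.9277
Per-period rate: rΔt = 0.06·0.25 = 0.015, so R = e^0.015 = 1.0151
Risk-neutral probability p = (e^0.015 − 0.9277)/(1.0779 − 0.9277) = 0.0874/0.1501 = 0.5819
Terminal stock prices: S_uu = 133.6, S_ud = 115, S_dd = 98.98
Terminal payoffs (K − S): max(-13.61, 0) = 0, max(5, 0) = 5, max(21.02, 0) = 21.02
Node u (S = 124): V_u = e^(−0.015)·[0.5819·0.0000 + 0.4181·5.0000] = 2.0593
Node d (S = 106.7): V_d = e^(−0.015)·[0.5819·5.0000 + 0.4181·21.0186] = 11.5229
Node 0 (S = 115): V_0 = e^(−0.015)·[0.5819·2.0593 + 0.4181·11.5229] = 5.9263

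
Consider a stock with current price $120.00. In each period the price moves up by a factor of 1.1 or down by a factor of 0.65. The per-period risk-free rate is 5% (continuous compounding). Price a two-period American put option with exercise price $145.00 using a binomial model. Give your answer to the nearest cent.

Risk-neutral probability p = (e^0.05 − 0.65)/(1.1 − 0.65) = 0.4013/0.4500 = 0.8917
Terminal stock prices: S_uu = 145.2, S_ud = 85.8, S_dd = 50.7
Terminal payoffs (K − S): max(-0.2, 0) = 0, max(59.2, 0) = 59.2, max(94.3, 0) = 94.3
Node u (S = 132): continuation = e^(−0.05)·[0.8917·0.0000 + 0.1083·59.2000] = 6.0979; exercise value = 13.0000 > continuation, so V_u = 13.0000 (exercise)
Node d (S = 78): continuation = e^(−0.05)·[0.8917·59.2000 + 0.1083·94.3000] = 59.9283; exercise value = 67.0000 > continuation, so V_d = 67.0000 (exercise)
Node 0 (S = 120): continuation = e^(−0.05)·[0.8917·13.0000 + 0.1083·67.0000] = 17.9283; exercise value = 25.0000 > continuation, so V_0 = 25.0000 (exercise)

$25.00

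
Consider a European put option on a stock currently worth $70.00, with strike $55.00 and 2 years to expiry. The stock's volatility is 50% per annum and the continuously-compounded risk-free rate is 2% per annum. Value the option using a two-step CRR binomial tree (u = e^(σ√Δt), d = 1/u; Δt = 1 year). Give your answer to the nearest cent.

$10.22

CRR parameters: u = e^(σ√Δt) = e^(0.5·√1) = 1.6487, d = 1/u = 0.6065
Per-period rate: rΔt = 0.02·1 = 0.02, so R = e^0.02 = 1.0202
Risk-neutral probability p = (e^0.02 − 0.6065)/(1.6487 − 0.6065) = 0.4137/1.0422 = 0.3969
Terminal stock prices: S_uu = 190.3, S_ud = 70, S_dd = 25.75
Terminal payoffs (K − S): max(-135.3, 0) = 0, max(-15, 0) = 0, max(29.25, 0) = 29.25
Node u (S = 115.4): V_u = e^(−0.02)·[0.3969·0.0000 + 0.6031·0.0000] = 0.0000
Node d (S = 42.46): V_d = e^(−0.02)·[0.3969·0.0000 + 0.6031·29.2484] = 17.2897
Node 0 (S = 70): V_0 = e^(−0.02)·[0.3969·0.0000 + 0.6031·17.2897] = 10.2206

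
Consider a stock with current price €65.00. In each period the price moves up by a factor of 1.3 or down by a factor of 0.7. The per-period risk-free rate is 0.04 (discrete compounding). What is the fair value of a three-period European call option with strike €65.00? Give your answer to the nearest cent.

Risk-neutral probability p = (1 + 0.04 − 0.7)/(1.3 − 0.7) = 0.3400/0.6000 = 0.5667
Terminal stock prices: S_uuu = 142.8, S_uud = 76.89, S_udd = 41.4, S_ddd = 22.29
Terminal payoffs (S − K): max(77.81, 0) = 77.81, max(11.89, 0) = 11.89, max(-23.6, 0) = 0, max(-42.71, 0) = 0
Node uu (S = 109.9): V_uu = 1/1.04·[0.5667·77.8050 + 0.4333·11.8950] = 47.3500
Node ud (S = 59.15): V_ud = 1/1.04·[0.5667·11.8950 + 0.4333·0.0000] = 6.4812
Node dd (S = 31.85): V_dd = 1/1.04·[0.5667·0.0000 + 0.4333·0.0000] = 0.0000
Node u (S = 84.5): V_u = 1/1.04·[0.5667·47.3500 + 0.4333·6.4812] = 28.5002
Node d (S = 45.5): V_d = 1/1.04·[0.5667·6.4812 + 0.4333·0.0000] = 3.5315
Node 0 (S = 65): V_0 = 1/1.04·[0.5667·28.5002 + 0.4333·3.5315] = 17.0004

€17.00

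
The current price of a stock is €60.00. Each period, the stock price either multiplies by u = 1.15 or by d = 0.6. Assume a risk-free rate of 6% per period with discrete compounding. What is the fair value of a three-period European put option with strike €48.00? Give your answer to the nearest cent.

€1.55

Risk-neutral probability p = (1 + 0.06 − 0.6)/(1.15 − 0.6) = 0.4600/0.5500 = 0.8364
Terminal stock prices: S_uuu = 91.25, S_uud = 47.61, S_udd = 24.84, S_ddd = 12.96
Terminal payoffs (K − S): max(-43.25, 0) = 0, max(0.39, 0) = 0.39, max(23.16, 0) = 23.16, max(35.04, 0) = 35.04
Node uu (S = 79.35): V_uu = 1/1.06·[0.8364·0.0000 + 0.1636·0.3900] = 0.0602
Node ud (S = 41.4): V_ud = 1/1.06·[0.8364·0.3900 + 0.1636·23.1600] = 3.8830
Node dd (S = 21.6): V_dd = 1/1.06·[0.8364·23.1600 + 0.1636·35.0400] = 23.6830
Node u (S = 69): V_u = 1/1.06·[0.8364·0.0602 + 0.1636·3.8830] = 0.6469
Node d (S = 36): V_d = 1/1.06·[0.8364·3.8830 + 0.1636·23.6830] = 6.7198
Node 0 (S = 60): V_0 = 1/1.06·[0.8364·0.6469 + 0.1636·6.7198] = 1.5478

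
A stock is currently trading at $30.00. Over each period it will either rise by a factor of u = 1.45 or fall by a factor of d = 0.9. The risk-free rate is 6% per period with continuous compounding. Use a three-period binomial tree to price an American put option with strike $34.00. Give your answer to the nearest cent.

$4.65

Risk-neutral probability p = (e^0.06 − 0.9)/(1.45 − 0.9) = 0.1618/0.5500 = 0.2942
Terminal stock prices: S_uuu = 91.46, S_uud = 56.77, S_udd = 35.23, S_ddd = 21.87
Terminal payoffs (K − S): max(-57.46, 0) = 0, max(-22.77, 0) = 0, max(-1.235, 0) = 0, max(12.13, 0) = 12.13
Node uu (S = 63.08): continuation = e^(−0.06)·[0.2942·0.0000 + 0.7058·0.0000] = 0.0000; exercise value = 0.0000 ≤ continuation, so V_uu = 0.0000
Node ud (S = 39.15): continuation = e^(−0.06)·[0.2942·0.0000 + 0.7058·0.0000] = 0.0000; exercise value = 0.0000 ≤ continuation, so V_ud = 0.0000
Node dd (S = 24.3): continuation = e^(−0.06)·[0.2942·0.0000 + 0.7058·12.1300] = 8.0622; exercise value = 9.7000 > continuation, so V_dd = 9.7000 (exercise)
Node u (S = 43.5): continuation = e^(−0.06)·[0.2942·0.0000 + 0.7058·0.0000] = 0.0000; exercise value = 0.0000 ≤ continuation, so V_u = 0.0000
Node d (S = 27): continuation = e^(−0.06)·[0.2942·0.0000 + 0.7058·9.7000] = 6.4471; exercise value = 7.0000 > continuation, so V_d = 7.0000 (exercise)
Node 0 (S = 30): continuation = e^(−0.06)·[0.2942·0.0000 + 0.7058·7.0000] = 4.6526; exercise value = 4.0000 ≤ continuation, so V_0 = 4.6526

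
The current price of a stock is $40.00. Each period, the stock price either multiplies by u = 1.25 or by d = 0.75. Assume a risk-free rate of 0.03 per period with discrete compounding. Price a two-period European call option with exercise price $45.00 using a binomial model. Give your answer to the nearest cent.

Risk-neutral probability p = (1 + 0.03 − 0.75)/(1.25 − 0.75) = 0.2800/0.5000 = 0.5600
Terminal stock prices: S_uu = 62.5, S_ud = 37.5, S_dd = 22.5
Terminal payoffs (S − K): max(17.5, 0) = 17.5, max(-7.5, 0) = 0, max(-22.5, 0) = 0
Node u (S = 50): V_u = 1/1.03·[0.5600·17.5000 + 0.4400·0.0000] = 9.5146
Node d (S = 30): V_d = 1/1.03·[0.5600·0.0000 + 0.4400·0.0000] = 0.0000
Node 0 (S = 40): V_0 = 1/1.03·[0.5600·9.5146 + 0.4400·0.0000] = 5.1730

$5.17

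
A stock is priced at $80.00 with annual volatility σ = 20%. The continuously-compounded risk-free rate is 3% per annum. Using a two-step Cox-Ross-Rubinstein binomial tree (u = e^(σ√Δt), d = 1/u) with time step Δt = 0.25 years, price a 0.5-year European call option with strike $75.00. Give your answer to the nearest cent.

CRR parameters: u = e^(σ√Δt) = e^(0.2·√0.25) = 1.1052, d = 1/u = 0.9048
Per-period rate: rΔt = 0.03·0.25 = 0.0075, so R = e^0.0075 = 1.0075
Risk-neutral probability p = (e^0.0075 − 0.9048)/(1.1052 − 0.9048) = 0.1027/0.2003 = 0.5126
Terminal stock prices: S_uu = 97.71, S_ud = 80, S_dd = 65.5
Terminal payoffs (S − K): max(22.71, 0) = 22.71, max(5, 0) = 5, max(-9.502, 0) = 0
Node u (S = 88.41): V_u = e^(−0.0075)·[0.5126·22.7122 + 0.4874·5.0000] = 13.9741
Node d (S = 72.39): V_d = e^(−0.0075)·[0.5126·5.0000 + 0.4874·0.0000] = 2.5438
Node 0 (S = 80): V_0 = e^(−0.0075)·[0.5126·13.9741 + 0.4874·2.5438] = 8.3402

$8.34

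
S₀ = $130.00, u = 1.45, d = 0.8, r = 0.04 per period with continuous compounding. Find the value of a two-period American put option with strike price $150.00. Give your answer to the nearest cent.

$27.82

Risk-neutral probability p = (e^0.04 − 0.8)/(1.45 − 0.8) = 0.2408/0.6500 = 0.3705
Terminal stock prices: S_uu = 273.3, S_ud = 150.8, S_dd = 83.2
Terminal payoffs (K − S): max(-123.3, 0) = 0, max(-0.8, 0) = 0, max(66.8, 0) = 66.8
Node u (S = 188.5): continuation = e^(−0.04)·[0.3705·0.0000 + 0.6295·0.0000] = 0.0000; exercise value = 0.0000 ≤ continuation, so V_u = 0.0000
Node d (S = 104): continuation = e^(−0.04)·[0.3705·0.0000 + 0.6295·66.8000] = 40.4032; exercise value = 46.0000 > continuation, so V_d = 46.0000 (exercise)
Node 0 (S = 130): continuation = e^(−0.04)·[0.3705·0.0000 + 0.6295·46.0000] = 27.8225; exercise value = 20.0000 ≤ continuation, so V_0 = 27.8225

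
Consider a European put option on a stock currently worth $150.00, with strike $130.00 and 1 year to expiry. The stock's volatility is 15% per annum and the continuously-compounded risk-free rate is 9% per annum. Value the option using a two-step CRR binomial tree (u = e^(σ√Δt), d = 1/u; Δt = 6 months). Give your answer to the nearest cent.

CRR parameters: u = e^(σ√Δt) = e^(0.15·√0.5) = 1.1119, d = 1/u = 0.8994
Per-period rate: rΔt = 0.09·0.5 = 0.045, so R = e^0.045 = 1.0460
Risk-neutral probability p = (e^0.045 − 0.8994)/(1.1119 − 0.8994) = 0.1467/0.2125 = 0.6901
Terminal stock prices: S_uu = 185.4, S_ud = 150, S_dd = 121.3
Terminal payoffs (K − S): max(-55.45, 0) = 0, max(-20, 0) = 0, max(8.671, 0) = 8.671
Node u (S = 166.8): V_u = e^(−0.045)·[0.6901·0.0000 + 0.3099·0.0000] = 0.0000
Node d (S = 134.9): V_d = e^(−0.045)·[0.6901·0.0000 + 0.3099·8.6713] = 2.5692
Node 0 (S = 150): V_0 = e^(−0.045)·[0.6901·0.0000 + 0.3099·2.5692] = 0.7612

$0.76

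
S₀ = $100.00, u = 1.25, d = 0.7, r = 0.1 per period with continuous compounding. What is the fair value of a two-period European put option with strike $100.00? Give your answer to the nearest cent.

$6.87

Risk-neutral probability p = (e^0.1 − 0.7)/(1.25 − 0.7) = 0.4052/0.5500 = 0.7367
Terminal stock prices: S_uu = 156.2, S_ud = 87.5, S_dd = 49
Terminal payoffs (K − S): max(-56.25, 0) = 0, max(12.5, 0) = 12.5, max(51, 0) = 51
Node u (S = 125): V_u = e^(−0.1)·[0.7367·0.0000 + 0.2633·12.5000] = 2.9783
Node d (S = 70): V_d = e^(−0.1)·[0.7367·12.5000 + 0.2633·51.0000] = 20.4837
Node 0 (S = 100): V_0 = e^(−0.1)·[0.7367·2.9783 + 0.2633·20.4837] = 6.8659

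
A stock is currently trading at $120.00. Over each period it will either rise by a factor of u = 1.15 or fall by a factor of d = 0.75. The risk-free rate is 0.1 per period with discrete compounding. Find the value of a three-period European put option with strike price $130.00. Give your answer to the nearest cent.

Risk-neutral probability p = (1 + 0.1 − 0.75)/(1.15 − 0.75) = 0.3500/0.4000 = 0.8750
Terminal stock prices: S_uuu = 182.5, S_uud = 119, S_udd = 77.62, S_ddd = 50.62
Terminal payoffs (K − S): max(-52.5, 0) = 0, max(10.98, 0) = 10.98, max(52.38, 0) = 52.38, max(79.38, 0) = 79.38
Node uu (S = 158.7): V_uu = 1/1.1·[0.8750·0.0000 + 0.1250·10.9750] = 1.2472
Node ud (S = 103.5): V_ud = 1/1.1·[0.8750·10.9750 + 0.1250·52.3750] = 14.6818
Node dd (S = 67.5): V_dd = 1/1.1·[0.8750·52.3750 + 0.1250·79.3750] = 50.6818
Node u (S = 138): V_u = 1/1.1·[0.8750·1.2472 + 0.1250·14.6818] = 2.6604
Node d (S = 90): V_d = 1/1.1·[0.8750·14.6818 + 0.1250·50.6818] = 17.4380
Node 0 (S = 120): V_0 = 1/1.1·[0.8750·2.6604 + 0.1250·17.4380] = 4.0979

$4.10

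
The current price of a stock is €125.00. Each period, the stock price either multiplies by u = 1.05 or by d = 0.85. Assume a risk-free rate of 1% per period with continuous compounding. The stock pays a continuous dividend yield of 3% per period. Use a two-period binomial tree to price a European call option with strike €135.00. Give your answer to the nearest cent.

Per-period risk-free factor R = e^0.01 = 1.0101; dividend-adjusted growth = e^(0.01−0.03) = 0.9802.
Risk-neutral probability p = (0.9802 − 0.85)/(1.05 − 0.85) = 0.1302/0.2000 = 0.6510
Terminal stock prices: S_uu = 137.8, S_ud = 111.6, S_dd = 90.31
Terminal payoffs (S − K): max(2.812, 0) = 2.812, max(-23.44, 0) = 0, max(-44.69, 0) = 0
Node u (S = 131.2): V_u = e^(−0.01)·[0.6510·2.8125 + 0.3490·0.0000] = 1.8127
Node d (S = 106.2): V_d = e^(−0.01)·[0.6510·0.0000 + 0.3490·0.0000] = 0.0000
Node 0 (S = 125): V_0 = e^(−0.01)·[0.6510·1.8127 + 0.3490·0.0000] = 1.1683

€1.17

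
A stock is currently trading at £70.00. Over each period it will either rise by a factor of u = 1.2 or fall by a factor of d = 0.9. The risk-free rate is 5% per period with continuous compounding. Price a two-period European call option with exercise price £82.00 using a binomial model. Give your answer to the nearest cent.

Risk-neutral probability p = (e^0.05 − 0.9)/(1.2 − 0.9) = 0.1513/0.3000 = 0.5042
Terminal stock prices: S_uu = 100.8, S_ud = 75.6, S_dd = 56.7
Terminal payoffs (S − K): max(18.8, 0) = 18.8, max(-6.4, 0) = 0, max(-25.3, 0) = 0
Node u (S = 84): V_u = e^(−0.05)·[0.5042·18.8000 + 0.4958·0.0000] = 9.0173
Node d (S = 63): V_d = e^(−0.05)·[0.5042·0.0000 + 0.4958·0.0000] = 0.0000
Node 0 (S = 70): V_0 = e^(−0.05)·[0.5042·9.0173 + 0.4958·0.0000] = 4.3251

£4.33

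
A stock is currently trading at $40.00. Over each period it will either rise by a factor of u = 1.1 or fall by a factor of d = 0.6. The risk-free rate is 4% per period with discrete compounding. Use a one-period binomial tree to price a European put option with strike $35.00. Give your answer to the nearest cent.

Risk-neutral probability p = (1 + 0.04 − 0.6)/(1.1 − 0.6) = 0.4400/0.5000 = 0.8800
Terminal stock prices: S_u = 44, S_d = 24
Terminal payoffs (K − S): max(-9, 0) = 0, max(11, 0) = 11
Node 0 (S = 40): V_0 = 1/1.04·[0.8800·0.0000 + 0.1200·11.0000] = 1.2692

$1.27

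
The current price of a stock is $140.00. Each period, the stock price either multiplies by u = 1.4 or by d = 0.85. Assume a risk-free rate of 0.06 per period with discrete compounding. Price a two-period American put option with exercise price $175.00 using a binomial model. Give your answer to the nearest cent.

Risk-neutral probability p = (1 + 0.06 − 0.85)/(1.4 − 0.85) = 0.2100/0.5500 = 0.3818
Terminal stock prices: S_uu = 274.4, S_ud = 166.6, S_dd = 101.1
Terminal payoffs (K − S): max(-99.4, 0) = 0, max(8.4, 0) = 8.4, max(73.85, 0) = 73.85
Node u (S = 196): continuation = 1/1.06·[0.3818·0.0000 + 0.6182·8.4000] = 4.8988; exercise value = 0.0000 ≤ continuation, so V_u = 4.8988
Node d (S = 119): continuation = 1/1.06·[0.3818·8.4000 + 0.6182·73.8500] = 46.0943; exercise value = 56.0000 > continuation, so V_d = 56.0000 (exercise)
Node 0 (S = 140): continuation = 1/1.06·[0.3818·4.8988 + 0.6182·56.0000] = 34.4232; exercise value = 35.0000 > continuation, so V_0 = 35.0000 (exercise)

$35.00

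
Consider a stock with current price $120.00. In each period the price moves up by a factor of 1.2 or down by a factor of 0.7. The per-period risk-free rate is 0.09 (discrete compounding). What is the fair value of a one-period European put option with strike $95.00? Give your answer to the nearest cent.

$2.22

Risk-neutral probability p = (1 + 0.09 − 0.7)/(1.2 − 0.7) = 0.3900/0.5000 = 0.7800
Terminal stock prices: S_u = 144, S_d = 84
Terminal payoffs (K − S): max(-49, 0) = 0, max(11, 0) = 11
Node 0 (S = 120): V_0 = 1/1.09·[0.7800·0.0000 + 0.2200·11.0000] = 2.2202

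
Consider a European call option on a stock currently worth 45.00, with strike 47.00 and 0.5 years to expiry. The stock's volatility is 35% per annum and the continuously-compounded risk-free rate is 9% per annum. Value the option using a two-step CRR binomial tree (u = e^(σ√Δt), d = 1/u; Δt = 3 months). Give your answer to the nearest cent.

CRR parameters: u = e^(σ√Δt) = e^(0.35·√0.25) = 1.1912, d = 1/u = 0.8395
Per-period rate: rΔt = 0.09·0.25 = 0.0225, so R = e^0.0225 = 1.0228
Risk-neutral probability p = (e^0.0225 − 0.8395)/(1.1912 − 0.8395) = 0.1833/0.3518 = 0.5210
Terminal stock prices: S_uu = 63.86, S_ud = 45, S_dd = 31.71
Terminal payoffs (S − K): max(16.86, 0) = 16.86, max(-2, 0) = 0, max(-15.29, 0) = 0
Node u (S = 53.61): V_u = e^(−0.0225)·[0.5210·16.8580 + 0.4790·0.0000] = 8.5884
Node d (S = 37.78): V_d = e^(−0.0225)·[0.5210·0.0000 + 0.4790·0.0000] = 0.0000
Node 0 (S = 45): V_0 = e^(−0.0225)·[0.5210·8.5884 + 0.4790·0.0000] = 4.3754

4.38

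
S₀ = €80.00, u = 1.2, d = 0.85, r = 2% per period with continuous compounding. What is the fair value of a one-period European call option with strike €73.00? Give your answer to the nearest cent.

€10.96

Risk-neutral probability p = (e^0.02 − 0.85)/(1.2 − 0.85) = 0.1702/0.3500 = 0.4863
Terminal stock prices: S_u = 96, S_d = 68
Terminal payoffs (S − K): max(23, 0) = 23, max(-5, 0) = 0
Node 0 (S = 80): V_0 = e^(−0.02)·[0.4863·23.0000 + 0.5137·0.0000] = 10.9632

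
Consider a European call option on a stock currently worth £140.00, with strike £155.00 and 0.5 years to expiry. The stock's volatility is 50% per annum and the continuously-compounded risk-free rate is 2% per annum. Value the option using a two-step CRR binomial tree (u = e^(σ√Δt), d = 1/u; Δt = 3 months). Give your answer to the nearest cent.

£15.05

CRR parameters: u = e^(σ√Δt) = e^(0.5·√0.25) = 1.2840, d = 1/u = 0.7788
Per-period rate: rΔt = 0.02·0.25 = 0.005, so R = e^0.005 = 1.0050
Risk-neutral probability p = (e^0.005 − 0.7788)/(1.2840 − 0.7788) = 0.2262/0.5052 = 0.4477
Terminal stock prices: S_uu = 230.8, S_ud = 140, S_dd = 84.91
Terminal payoffs (S − K): max(75.82, 0) = 75.82, max(-15, 0) = 0, max(-70.09, 0) = 0
Node u (S = 179.8): V_u = e^(−0.005)·[0.4477·75.8210 + 0.5523·0.0000] = 33.7791
Node d (S = 109): V_d = e^(−0.005)·[0.4477·0.0000 + 0.5523·0.0000] = 0.0000
Node 0 (S = 140): V_0 = e^(−0.005)·[0.4477·33.7791 + 0.5523·0.0000] = 15.0490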